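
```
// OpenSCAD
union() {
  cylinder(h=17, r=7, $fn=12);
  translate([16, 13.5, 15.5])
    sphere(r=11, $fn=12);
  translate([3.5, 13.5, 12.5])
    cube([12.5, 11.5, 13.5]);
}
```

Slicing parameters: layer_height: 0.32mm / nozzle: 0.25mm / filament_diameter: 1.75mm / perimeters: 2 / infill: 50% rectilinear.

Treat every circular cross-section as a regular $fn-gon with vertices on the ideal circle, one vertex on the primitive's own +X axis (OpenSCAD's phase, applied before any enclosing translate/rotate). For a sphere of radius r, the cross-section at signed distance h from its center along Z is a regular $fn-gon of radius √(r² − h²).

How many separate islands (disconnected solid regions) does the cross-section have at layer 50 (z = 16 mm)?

At z = 16 mm: the cylinder: section is a regular 12-gon, circumradius r=7; the r=11 sphere at (16, 13.5) contributes a regular 12-gon of circumradius √(11²−0.5²) = 10.989; the cube at (3.5, 13.5) is present — its section is the full 12.5×11.5 rectangle; Merging all regions: the regions partially overlap (shared area 90.56 mm²), so overlapping operands fuse into one piece — 2 connected regions. Overall, the cross-section has 2 separate islands. Island count = 2.

2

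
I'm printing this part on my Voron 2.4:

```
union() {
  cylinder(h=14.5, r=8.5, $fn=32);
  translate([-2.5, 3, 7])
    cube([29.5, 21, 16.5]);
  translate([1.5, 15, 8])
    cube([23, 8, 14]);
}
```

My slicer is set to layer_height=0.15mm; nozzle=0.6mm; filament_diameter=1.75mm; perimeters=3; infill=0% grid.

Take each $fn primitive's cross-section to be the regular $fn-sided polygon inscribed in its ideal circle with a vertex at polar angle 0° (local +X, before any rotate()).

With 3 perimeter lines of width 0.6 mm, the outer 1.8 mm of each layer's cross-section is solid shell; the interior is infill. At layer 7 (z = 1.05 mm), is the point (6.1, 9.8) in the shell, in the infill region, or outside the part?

At z = 1.05 mm: the cylinder: section is a regular 32-gon, circumradius r=8.5; the cube at (-2.5, 3) does not reach this height (z outside [7, 23.5]); the cube at (1.5, 15) is absent (z outside [8, 22]); Combining (union): only the r=8.5 cylinder is present, so the union is just that shape — 1 connected region. Overall, the cross-section is a single solid region. The nearest boundary edge runs (4.72, 7.07)→(3.25, 7.85); distance from the point to it = 3.06 mm. The point is not inside any of the regions above, so it lies outside the cross-section (3.06 mm from the nearest boundary).

outside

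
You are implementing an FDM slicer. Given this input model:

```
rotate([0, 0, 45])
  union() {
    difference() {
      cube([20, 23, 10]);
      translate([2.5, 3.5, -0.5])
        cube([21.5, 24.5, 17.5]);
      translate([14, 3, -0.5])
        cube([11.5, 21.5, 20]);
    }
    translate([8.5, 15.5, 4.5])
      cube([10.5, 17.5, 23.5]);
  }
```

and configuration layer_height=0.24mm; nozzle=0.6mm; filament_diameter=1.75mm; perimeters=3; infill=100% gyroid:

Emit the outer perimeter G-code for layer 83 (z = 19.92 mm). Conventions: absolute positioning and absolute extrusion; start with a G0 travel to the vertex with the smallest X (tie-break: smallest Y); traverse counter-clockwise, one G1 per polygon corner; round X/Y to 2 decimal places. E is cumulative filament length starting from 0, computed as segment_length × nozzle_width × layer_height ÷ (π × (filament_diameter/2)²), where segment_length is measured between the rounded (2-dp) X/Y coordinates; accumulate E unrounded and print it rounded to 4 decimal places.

G0 X-17.32 Y29.34 Z19.92
G1 X-4.95 Y16.97 E1.0473
G1 X2.47 Y24.40 E1.6760
G1 X-9.90 Y36.77 E2.7233
G1 X-17.32 Y29.34 E3.3519

At z = 19.92 mm: the cube does not reach this height (z outside [0, 10]); the cube at (2.5, 3.5) is absent (z outside [-0.5, 17]); the cube at (14, 3) does not reach this height (z outside [-0.5, 19.5]); Subtracting the remaining from the first: the first operand is absent here, so nothing remains; the cube at (8.5, 15.5) (footprint 10.5×17.5) is included at this height; Combining (union): only the 10.5×17.5 cube at (8.5, 15.5) is present, so the union is just that shape — 1 connected region; (rotated 45° about Z; rotation is an isometry so areas/perimeters/island counts are preserved). The outline is a single polygon with 4 vertices. Extrusion per mm of travel: 0.6 × 0.24 / (π × 0.875²) = 0.059868. Accumulating E over each segment gives final E = 3.3519.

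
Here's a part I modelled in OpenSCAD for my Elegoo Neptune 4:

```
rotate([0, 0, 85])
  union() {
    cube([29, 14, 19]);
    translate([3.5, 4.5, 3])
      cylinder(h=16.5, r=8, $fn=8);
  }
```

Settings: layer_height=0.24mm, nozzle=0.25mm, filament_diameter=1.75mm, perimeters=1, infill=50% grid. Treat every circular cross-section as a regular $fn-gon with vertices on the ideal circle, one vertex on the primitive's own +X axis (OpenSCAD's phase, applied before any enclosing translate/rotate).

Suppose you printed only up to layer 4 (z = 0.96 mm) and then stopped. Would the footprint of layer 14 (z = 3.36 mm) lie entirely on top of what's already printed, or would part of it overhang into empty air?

Compare the two slices. At z = 0.96: the cube is present — its section is the full 29×14 rectangle (area 406.00 mm²); the cylinder at (3.5, 4.5) does not reach this height (z outside [3, 19.5]); Taking the union: only the 29×14 cube is present, so the union is just that shape — area = 406.00 mm²; (whole slice rotated 85° about Z — lengths, areas and connectivity unchanged). At z = 3.36: the cube is present — its section is the full 29×14 rectangle (area 406.00 mm²); the cylinder at (3.5, 4.5): section is a regular 8-gon, circumradius r=8 (area = (8/2)·8.000²·sin(360°/8) = 181.02 mm²); Taking the union: the regions partially overlap — summed areas 587.02 mm² minus the doubly-counted overlap 118.27 mm² gives 468.75 mm² — area = 468.75 mm²; (rotated 85° about Z; rotation is an isometry so areas/perimeters/island counts are preserved). Checking containment: at z = 3.36 the cross-section extends beyond the z = 0.96 cross-section by about 62.75 mm².

part overhangs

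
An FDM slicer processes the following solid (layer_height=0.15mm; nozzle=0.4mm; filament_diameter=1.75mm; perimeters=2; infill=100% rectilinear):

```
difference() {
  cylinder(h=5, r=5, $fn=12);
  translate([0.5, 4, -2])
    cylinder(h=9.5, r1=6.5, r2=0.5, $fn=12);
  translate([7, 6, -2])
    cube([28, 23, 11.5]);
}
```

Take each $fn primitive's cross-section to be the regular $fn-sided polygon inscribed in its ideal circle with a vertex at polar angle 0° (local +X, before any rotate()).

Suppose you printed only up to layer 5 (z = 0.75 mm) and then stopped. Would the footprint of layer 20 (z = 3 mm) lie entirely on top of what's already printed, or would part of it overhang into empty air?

part overhangs

Compare the two slices. At z = 0.75: the r=5 cylinder gives a regular 12-gon of circumradius 5 (constant along its height) (area = (12/2)·5.000²·sin(360°/12) = 75.00 mm²); the cone at (0.5, 4) contributes a regular 12-gon of circumradius 4.763 (interpolated between r1=6.5 and r2=0.5 at t=0.289) (area = (12/2)·4.763²·sin(360°/12) = 68.06 mm²); the 28×23 cube at (7, 6) contributes its full rectangle (area 644.00 mm²); After the difference (first − rest): starting from the r=5 cylinder (75.00 mm²), the cone at (0.5, 4) partially overlaps it — only the 34.17 mm² overlap (of its 68.06 mm²) is removed, clipping the outline; the 28×23 cube at (7, 6) misses the remaining region (no effect) — area = 40.83 mm². At z = 3: the r=5 cylinder gives a regular 12-gon of circumradius 5 (constant along its height) (area = (12/2)·5.000²·sin(360°/12) = 75.00 mm²); the cone at (0.5, 4) contributes a regular 12-gon of circumradius 3.342 (interpolated between r1=6.5 and r2=0.5 at t=0.526) (area = (12/2)·3.342²·sin(360°/12) = 33.51 mm²); the cube at (7, 6) (footprint 28×23) is included at this height (area 644.00 mm²); Taking the first minus the rest: starting from the r=5 cylinder (75.00 mm²), the cone at (0.5, 4) partially overlaps it — only the 19.78 mm² overlap (of its 33.51 mm²) is removed, clipping the outline; the 28×23 cube at (7, 6) misses the remaining region (no effect) — area = 55.22 mm². Checking containment: at z = 3 the cross-section extends beyond the z = 0.75 cross-section by about 14.39 mm².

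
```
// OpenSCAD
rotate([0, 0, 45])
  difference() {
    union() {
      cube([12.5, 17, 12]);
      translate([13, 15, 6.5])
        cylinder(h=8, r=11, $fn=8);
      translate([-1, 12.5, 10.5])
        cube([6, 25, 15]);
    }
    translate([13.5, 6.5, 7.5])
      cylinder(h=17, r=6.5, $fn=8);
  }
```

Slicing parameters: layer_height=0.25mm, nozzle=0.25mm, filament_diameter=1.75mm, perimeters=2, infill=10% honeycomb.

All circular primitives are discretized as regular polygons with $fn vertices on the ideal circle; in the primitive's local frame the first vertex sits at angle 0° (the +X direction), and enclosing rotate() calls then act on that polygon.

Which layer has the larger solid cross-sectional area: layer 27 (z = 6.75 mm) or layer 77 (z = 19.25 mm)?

layer 27 (z = 6.75 mm)

Layer 27 (z = 6.75): the 12.5×17 cube contributes its full rectangle (area 212.50 mm²); the cylinder at (13, 15): section is a regular 8-gon, circumradius r=11 (area = (8/2)·11.000²·sin(360°/8) = 342.24 mm²); the cube at (-1, 12.5) is not intersected at this z (z outside [10.5, 25.5]); Merging all regions: the regions partially overlap — summed areas 554.74 mm² minus the doubly-counted overlap 100.28 mm² gives 454.46 mm² — area = 454.46 mm²; the cylinder at (13.5, 6.5) does not reach this height (z outside [7.5, 24.5]); Subtracting the remaining from the first: none of the subtracted shapes is present at this height, so the result so far is unchanged — area = 454.46 mm²; (whole slice rotated 45° about Z — lengths, areas and connectivity unchanged). So its area = 454.46 mm². Layer 77 (z = 19.25): the cube is not intersected at this z (z outside [0, 12]); the cylinder at (13, 15) is not intersected at this z (z outside [6.5, 14.5]); the 6×25 cube at (-1, 12.5) contributes its full rectangle (area 150.00 mm²); Combining (union): only the 6×25 cube at (-1, 12.5) is present, so the union is just that shape — area = 150.00 mm²; the cylinder at (13.5, 6.5): section is a regular 8-gon, circumradius r=6.5 (area = (8/2)·6.500²·sin(360°/8) = 119.50 mm²); Taking the first minus the rest: starting from that combined region (150.00 mm²), the r=6.5 cylinder at (13.5, 6.5) misses the remaining region (no effect) — area = 150.00 mm²; (whole slice rotated 45° about Z — lengths, areas and connectivity unchanged). So its area = 150.00 mm². Layer 27 is larger (454.46 vs 150.00 mm²).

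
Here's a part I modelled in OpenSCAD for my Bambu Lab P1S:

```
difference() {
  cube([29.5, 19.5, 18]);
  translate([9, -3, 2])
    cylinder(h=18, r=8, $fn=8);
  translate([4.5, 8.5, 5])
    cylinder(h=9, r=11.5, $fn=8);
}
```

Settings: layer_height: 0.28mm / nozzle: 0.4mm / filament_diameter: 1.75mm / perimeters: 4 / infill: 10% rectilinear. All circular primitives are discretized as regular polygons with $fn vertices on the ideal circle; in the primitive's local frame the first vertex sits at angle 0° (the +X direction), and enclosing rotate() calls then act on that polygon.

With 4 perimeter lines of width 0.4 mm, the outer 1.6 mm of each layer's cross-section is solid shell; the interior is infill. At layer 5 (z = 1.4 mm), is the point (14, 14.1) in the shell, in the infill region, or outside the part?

infill

At z = 1.4 mm: the cube is present — its section is the full 29.5×19.5 rectangle; the cylinder at (9, -3) is not intersected at this z (z outside [2, 20]); the cylinder at (4.5, 8.5) does not reach this height (z outside [5, 14]); Subtracting the remaining from the first: none of the subtracted shapes is present at this height, so the 29.5×19.5 cube is unchanged — 1 connected region. Overall, the cross-section is a single solid region. The nearest boundary edge runs (29.50, 19.50)→(0.00, 19.50); distance from the point to it = 5.40 mm. The point is inside the cross-section and 5.40 mm from the nearest boundary — more than the 1.6 mm shell width (4 × 0.4), so it's in the infill interior.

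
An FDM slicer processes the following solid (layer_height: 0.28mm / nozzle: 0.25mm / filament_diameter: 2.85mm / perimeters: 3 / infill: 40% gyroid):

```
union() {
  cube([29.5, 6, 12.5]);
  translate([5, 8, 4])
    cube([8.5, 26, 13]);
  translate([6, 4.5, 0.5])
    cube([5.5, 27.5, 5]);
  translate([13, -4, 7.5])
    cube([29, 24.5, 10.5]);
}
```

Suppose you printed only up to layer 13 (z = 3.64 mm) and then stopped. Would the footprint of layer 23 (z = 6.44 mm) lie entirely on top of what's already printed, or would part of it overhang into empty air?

Compare the two slices. At z = 3.64: the cube (footprint 29.5×6) is included at this height (area 177.00 mm²); the cube at (5, 8) is absent (z outside [4, 17]); the cube at (6, 4.5) (footprint 5.5×27.5) is included at this height (area 151.25 mm²); the cube at (13, -4) is not intersected at this z (z outside [7.5, 18]); Merging all regions: the regions partially overlap — summed areas 328.25 mm² minus the doubly-counted overlap 8.25 mm² gives 320.00 mm² — area = 320.00 mm². At z = 6.44: the 29.5×6 cube contributes its full rectangle (area 177.00 mm²); the 8.5×26 cube at (5, 8) contributes its full rectangle (area 221.00 mm²); the cube at (6, 4.5) is absent (z outside [0.5, 5.5]); the cube at (13, -4) is absent (z outside [7.5, 18]); Combining (union): the 2 present regions are separate (no shared area or edge), so areas and boundary lengths simply add and each stays a separate island — area = 398.00 mm². Checking containment: at z = 6.44 the cross-section extends beyond the z = 3.64 cross-section by about 89.00 mm².

part overhangs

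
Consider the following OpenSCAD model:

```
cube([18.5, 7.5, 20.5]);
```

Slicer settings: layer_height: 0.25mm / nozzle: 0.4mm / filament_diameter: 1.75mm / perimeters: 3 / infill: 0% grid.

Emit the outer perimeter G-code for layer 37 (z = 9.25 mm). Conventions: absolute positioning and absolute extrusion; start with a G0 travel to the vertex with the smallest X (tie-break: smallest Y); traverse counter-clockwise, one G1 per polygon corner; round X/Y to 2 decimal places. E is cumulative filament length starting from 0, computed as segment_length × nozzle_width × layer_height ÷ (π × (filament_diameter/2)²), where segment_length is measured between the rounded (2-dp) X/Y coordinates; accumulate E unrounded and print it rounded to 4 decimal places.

G0 X0.00 Y0.00 Z9.25
G1 X18.50 Y0.00 E0.7691
G1 X18.50 Y7.50 E1.0810
G1 X0.00 Y7.50 E1.8501
G1 X0.00 Y0.00 E2.1619

At z = 9.25 mm: the cube is present — its section is the full 18.5×7.5 rectangle. The outline is a single polygon with 4 vertices. Extrusion per mm of travel: 0.4 × 0.25 / (π × 0.875²) = 0.041575. Accumulating E over each segment gives final E = 2.1619.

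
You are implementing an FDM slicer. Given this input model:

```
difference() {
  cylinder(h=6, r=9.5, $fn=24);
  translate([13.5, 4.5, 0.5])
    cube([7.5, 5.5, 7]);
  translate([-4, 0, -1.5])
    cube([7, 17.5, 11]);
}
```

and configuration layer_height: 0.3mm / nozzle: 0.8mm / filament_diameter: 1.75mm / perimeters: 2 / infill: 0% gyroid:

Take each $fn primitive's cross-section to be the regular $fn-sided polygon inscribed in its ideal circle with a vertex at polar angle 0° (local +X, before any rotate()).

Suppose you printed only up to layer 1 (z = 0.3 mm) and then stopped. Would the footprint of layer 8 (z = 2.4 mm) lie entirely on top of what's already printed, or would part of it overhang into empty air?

entirely on top

Compare the two slices. At z = 0.3: the r=9.5 cylinder contributes a regular 24-gon of circumradius 9.5 (area = (24/2)·9.500²·sin(360°/24) = 280.30 mm²); the cube at (13.5, 4.5) does not reach this height (z outside [0.5, 7.5]); the cube at (-4, 0) (footprint 7×17.5) is included at this height (area 122.50 mm²); Subtracting the remaining from the first: starting from the r=9.5 cylinder (280.30 mm²), the 7×17.5 cube at (-4, 0) partially overlaps it — only the 64.48 mm² overlap (of its 122.50 mm²) is removed, clipping the outline — area = 215.82 mm². At z = 2.4: the r=9.5 cylinder gives a regular 24-gon of circumradius 9.5 (constant along its height) (area = (24/2)·9.500²·sin(360°/24) = 280.30 mm²); the cube at (13.5, 4.5) is present — its section is the full 7.5×5.5 rectangle (area 41.25 mm²); the cube at (-4, 0) (footprint 7×17.5) is included at this height (area 122.50 mm²); After the difference (first − rest): starting from the r=9.5 cylinder (280.30 mm²), the 7.5×5.5 cube at (13.5, 4.5) misses the remaining region (no effect); the 7×17.5 cube at (-4, 0) partially overlaps it — only the 64.48 mm² overlap (of its 122.50 mm²) is removed, clipping the outline — area = 215.82 mm². Checking containment: the cross-section at z = 2.4 is a subset of the cross-section at z = 0.3.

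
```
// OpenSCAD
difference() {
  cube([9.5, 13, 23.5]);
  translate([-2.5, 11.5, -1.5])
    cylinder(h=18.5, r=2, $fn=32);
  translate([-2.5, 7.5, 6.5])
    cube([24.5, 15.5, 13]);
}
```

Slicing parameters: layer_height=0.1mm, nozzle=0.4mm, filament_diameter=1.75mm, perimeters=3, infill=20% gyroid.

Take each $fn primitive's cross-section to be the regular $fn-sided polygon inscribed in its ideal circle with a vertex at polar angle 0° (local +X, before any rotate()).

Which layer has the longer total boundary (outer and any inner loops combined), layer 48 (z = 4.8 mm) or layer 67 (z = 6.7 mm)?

layer 48 (z = 4.8 mm)

Layer 48 (z = 4.8): the cube is present — its section is the full 9.5×13 rectangle (perimeter 45.00 mm); the r=2 cylinder at (-2.5, 11.5) contributes a regular 32-gon of circumradius 2 (perimeter = 2·32·2.000·sin(180°/32) = 12.55 mm); the cube at (-2.5, 7.5) is absent (z outside [6.5, 19.5]); After the difference (first − rest): starting from the 9.5×13 cube, the r=2 cylinder at (-2.5, 11.5) misses the remaining region (no effect) — boundary = 45.00 mm. So its perimeter = 45.00 mm. Layer 67 (z = 6.7): the 9.5×13 cube contributes its full rectangle (perimeter 45.00 mm); the cylinder at (-2.5, 11.5): section is a regular 32-gon, circumradius r=2 (perimeter = 2·32·2.000·sin(180°/32) = 12.55 mm); the cube at (-2.5, 7.5) is present — its section is the full 24.5×15.5 rectangle (perimeter 80.00 mm); After the difference (first − rest): starting from the 9.5×13 cube, the r=2 cylinder at (-2.5, 11.5) misses the remaining region (no effect); the 24.5×15.5 cube at (-2.5, 7.5) partially overlaps it — only the 52.25 mm² overlap (of its 379.75 mm²) is removed, clipping the outline — boundary = 34.00 mm. So its perimeter = 34.00 mm. Layer 48 is larger (45.00 vs 34.00 mm).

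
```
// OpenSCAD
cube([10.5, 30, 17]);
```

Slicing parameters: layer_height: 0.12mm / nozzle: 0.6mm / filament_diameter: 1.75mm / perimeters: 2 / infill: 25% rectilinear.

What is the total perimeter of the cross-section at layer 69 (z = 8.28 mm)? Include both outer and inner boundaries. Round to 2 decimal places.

81.00 mm

At z = 8.28 mm: the cube (footprint 10.5×30) is included at this height (perimeter 81.00 mm). Overall, the cross-section is a single solid region. Total boundary length (outer) = 81.00 mm.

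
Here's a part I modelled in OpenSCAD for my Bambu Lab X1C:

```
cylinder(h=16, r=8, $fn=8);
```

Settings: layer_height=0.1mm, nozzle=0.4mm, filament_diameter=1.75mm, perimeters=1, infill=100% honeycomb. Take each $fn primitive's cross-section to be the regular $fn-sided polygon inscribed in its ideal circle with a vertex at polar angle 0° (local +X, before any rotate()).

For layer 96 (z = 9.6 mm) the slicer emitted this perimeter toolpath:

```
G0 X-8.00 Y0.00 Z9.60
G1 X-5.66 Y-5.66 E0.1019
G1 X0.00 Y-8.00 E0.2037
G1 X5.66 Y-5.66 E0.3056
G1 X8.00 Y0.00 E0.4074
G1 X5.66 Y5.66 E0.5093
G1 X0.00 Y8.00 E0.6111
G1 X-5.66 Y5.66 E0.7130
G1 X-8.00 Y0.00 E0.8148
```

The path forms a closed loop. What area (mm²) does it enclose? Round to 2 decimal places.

Apply the shoelace formula to the sequence of (X, Y) vertices; enclosed area = 181.12 mm².

181.12 mm²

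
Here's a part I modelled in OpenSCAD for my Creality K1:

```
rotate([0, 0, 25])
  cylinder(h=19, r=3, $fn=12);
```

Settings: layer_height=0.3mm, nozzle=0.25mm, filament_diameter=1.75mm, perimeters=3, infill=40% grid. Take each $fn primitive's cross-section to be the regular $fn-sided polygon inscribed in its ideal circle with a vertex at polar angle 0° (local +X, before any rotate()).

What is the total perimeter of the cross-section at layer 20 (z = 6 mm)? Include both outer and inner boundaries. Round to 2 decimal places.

18.63 mm

At z = 6 mm: the cylinder: section is a regular 12-gon, circumradius r=3 (perimeter = 2·12·3.000·sin(180°/12) = 18.63 mm); (rotated 25° about Z; rotation is an isometry so areas/perimeters/island counts are preserved). Overall, the cross-section is a single solid region. Total boundary length (outer) = 18.63 mm.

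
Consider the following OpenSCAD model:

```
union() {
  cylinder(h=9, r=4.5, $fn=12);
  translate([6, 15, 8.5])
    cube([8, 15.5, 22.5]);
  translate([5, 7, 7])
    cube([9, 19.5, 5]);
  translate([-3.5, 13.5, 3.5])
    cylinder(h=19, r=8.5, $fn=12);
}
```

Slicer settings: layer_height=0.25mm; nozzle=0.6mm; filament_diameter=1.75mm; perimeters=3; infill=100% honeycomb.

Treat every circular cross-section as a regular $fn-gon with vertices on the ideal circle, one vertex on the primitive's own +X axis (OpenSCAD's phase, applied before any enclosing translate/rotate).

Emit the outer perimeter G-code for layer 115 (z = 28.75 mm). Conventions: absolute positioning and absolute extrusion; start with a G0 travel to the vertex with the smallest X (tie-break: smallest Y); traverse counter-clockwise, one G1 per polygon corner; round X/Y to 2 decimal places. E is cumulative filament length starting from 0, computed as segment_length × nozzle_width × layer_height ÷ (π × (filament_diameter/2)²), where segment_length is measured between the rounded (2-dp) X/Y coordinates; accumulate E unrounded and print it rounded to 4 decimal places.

G0 X6.00 Y15.00 Z28.75
G1 X14.00 Y15.00 E0.4989
G1 X14.00 Y30.50 E1.4655
G1 X6.00 Y30.50 E1.9644
G1 X6.00 Y15.00 E2.9310

At z = 28.75 mm: the cylinder is absent (z outside [0, 9]); the 8×15.5 cube at (6, 15) contributes its full rectangle; the cube at (5, 7) does not reach this height (z outside [7, 12]); the cylinder at (-3.5, 13.5) is not intersected at this z (z outside [3.5, 22.5]); Taking the union: only the 8×15.5 cube at (6, 15) is present, so the union is just that shape — 1 connected region. The outline is a single polygon with 4 vertices. Extrusion per mm of travel: 0.6 × 0.25 / (π × 0.875²) = 0.062363. Accumulating E over each segment gives final E = 2.9310.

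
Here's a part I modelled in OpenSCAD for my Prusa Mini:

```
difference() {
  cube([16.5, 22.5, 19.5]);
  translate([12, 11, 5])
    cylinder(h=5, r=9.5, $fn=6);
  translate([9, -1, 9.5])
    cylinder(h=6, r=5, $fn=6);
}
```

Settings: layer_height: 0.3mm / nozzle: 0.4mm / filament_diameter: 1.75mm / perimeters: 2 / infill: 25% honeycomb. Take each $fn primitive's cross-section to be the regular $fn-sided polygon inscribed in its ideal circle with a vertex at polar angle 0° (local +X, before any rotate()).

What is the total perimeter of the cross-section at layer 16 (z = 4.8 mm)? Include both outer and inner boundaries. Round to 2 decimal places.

78.00 mm

At z = 4.8 mm: the cube is present — its section is the full 16.5×22.5 rectangle (perimeter 78.00 mm); the cylinder at (12, 11) is absent (z outside [5, 10]); the cylinder at (9, -1) is not intersected at this z (z outside [9.5, 15.5]); Taking the first minus the rest: none of the subtracted shapes is present at this height, so the 16.5×22.5 cube is unchanged — boundary = 78.00 mm. Overall, the cross-section is a single solid region. Total boundary length (outer) = 78.00 mm.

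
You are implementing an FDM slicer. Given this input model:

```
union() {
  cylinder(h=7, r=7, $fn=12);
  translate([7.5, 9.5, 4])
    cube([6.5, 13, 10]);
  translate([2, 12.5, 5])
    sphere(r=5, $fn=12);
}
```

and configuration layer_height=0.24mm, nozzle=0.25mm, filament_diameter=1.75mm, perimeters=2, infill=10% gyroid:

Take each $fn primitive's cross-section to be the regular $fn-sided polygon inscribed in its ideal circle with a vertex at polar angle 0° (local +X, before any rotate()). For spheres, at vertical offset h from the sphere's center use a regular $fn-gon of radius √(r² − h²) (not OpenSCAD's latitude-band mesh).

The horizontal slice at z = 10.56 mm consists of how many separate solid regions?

1

At z = 10.56 mm: the cylinder is absent (z outside [0, 7]); the cube at (7.5, 9.5) is present — its section is the full 6.5×13 rectangle; the sphere at (2, 12.5) is not intersected at this z (|z−center|=5.560 > r=5); Taking the union: only the 6.5×13 cube at (7.5, 9.5) is present, so the union is just that shape — 1 connected region. The result has 1 disconnected region.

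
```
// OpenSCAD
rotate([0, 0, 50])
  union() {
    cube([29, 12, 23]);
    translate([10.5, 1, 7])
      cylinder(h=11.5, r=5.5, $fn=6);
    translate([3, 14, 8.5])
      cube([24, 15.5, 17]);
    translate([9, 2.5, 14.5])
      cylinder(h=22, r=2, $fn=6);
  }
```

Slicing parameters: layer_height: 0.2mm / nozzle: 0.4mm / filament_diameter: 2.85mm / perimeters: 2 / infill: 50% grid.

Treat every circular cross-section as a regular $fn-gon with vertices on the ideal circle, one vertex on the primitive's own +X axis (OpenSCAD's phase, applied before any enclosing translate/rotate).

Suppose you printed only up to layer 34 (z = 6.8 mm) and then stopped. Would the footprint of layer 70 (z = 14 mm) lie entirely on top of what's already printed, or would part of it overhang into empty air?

part overhangs

Compare the two slices. At z = 6.8: the cube (footprint 29×12) is included at this height (area 348.00 mm²); the cylinder at (10.5, 1) does not reach this height (z outside [7, 18.5]); the cube at (3, 14) does not reach this height (z outside [8.5, 25.5]); the cylinder at (9, 2.5) is absent (z outside [14.5, 36.5]); Combining (union): only the 29×12 cube is present, so the union is just that shape — area = 348.00 mm²; (rotated 50° about Z; rotation is an isometry so areas/perimeters/island counts are preserved). At z = 14: the cube (footprint 29×12) is included at this height (area 348.00 mm²); the cylinder at (10.5, 1): section is a regular 6-gon, circumradius r=5.5 (area = (6/2)·5.500²·sin(360°/6) = 78.59 mm²); the 24×15.5 cube at (3, 14) contributes its full rectangle (area 372.00 mm²); the cylinder at (9, 2.5) does not reach this height (z outside [14.5, 36.5]); Taking the union: the regions partially overlap — summed areas 798.59 mm² minus the doubly-counted overlap 49.72 mm² gives 748.87 mm² — area = 748.87 mm²; (rotated 50° about Z; rotation is an isometry so areas/perimeters/island counts are preserved). Checking containment: at z = 14 the cross-section extends beyond the z = 6.8 cross-section by about 400.87 mm².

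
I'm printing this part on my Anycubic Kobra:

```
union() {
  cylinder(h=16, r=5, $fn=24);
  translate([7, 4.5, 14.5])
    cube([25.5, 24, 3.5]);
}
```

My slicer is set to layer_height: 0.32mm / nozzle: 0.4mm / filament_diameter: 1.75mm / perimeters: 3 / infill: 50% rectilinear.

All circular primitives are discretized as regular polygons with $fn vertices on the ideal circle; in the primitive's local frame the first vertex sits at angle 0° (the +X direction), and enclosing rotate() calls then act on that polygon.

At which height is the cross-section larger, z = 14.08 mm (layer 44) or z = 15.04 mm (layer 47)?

layer 47 (z = 15.04 mm)

Layer 44 (z = 14.08): the r=5 cylinder contributes a regular 24-gon of circumradius 5 (area = (24/2)·5.000²·sin(360°/24) = 77.65 mm²); the cube at (7, 4.5) is not intersected at this z (z outside [14.5, 18]); Merging all regions: only the r=5 cylinder is present, so the union is just that shape — area = 77.65 mm². So its area = 77.65 mm². Layer 47 (z = 15.04): the r=5 cylinder contributes a regular 24-gon of circumradius 5 (area = (24/2)·5.000²·sin(360°/24) = 77.65 mm²); the cube at (7, 4.5) (footprint 25.5×24) is included at this height (area 612.00 mm²); Combining (union): the 2 present regions are separate (no shared area or edge), so areas and boundary lengths simply add and each stays a separate island — area = 689.65 mm². So its area = 689.65 mm². Layer 47 is larger (689.65 vs 77.65 mm²).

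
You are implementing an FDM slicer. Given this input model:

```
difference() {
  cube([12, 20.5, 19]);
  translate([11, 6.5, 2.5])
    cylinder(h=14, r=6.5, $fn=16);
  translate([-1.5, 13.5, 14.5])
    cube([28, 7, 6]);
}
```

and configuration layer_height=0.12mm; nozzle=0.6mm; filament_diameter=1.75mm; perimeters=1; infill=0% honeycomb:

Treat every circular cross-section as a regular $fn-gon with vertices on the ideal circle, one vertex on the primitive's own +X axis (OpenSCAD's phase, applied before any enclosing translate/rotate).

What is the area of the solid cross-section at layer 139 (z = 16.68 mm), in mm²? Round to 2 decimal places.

At z = 16.68 mm: the cube is present — its section is the full 12×20.5 rectangle (area 246.00 mm²); the cylinder at (11, 6.5) is not intersected at this z (z outside [2.5, 16.5]); the cube at (-1.5, 13.5) is present — its section is the full 28×7 rectangle (area 196.00 mm²); Taking the first minus the rest: starting from the 12×20.5 cube (246.00 mm²), the 28×7 cube at (-1.5, 13.5) partially overlaps it — only the 84.00 mm² overlap (of its 196.00 mm²) is removed, clipping the outline — area = 162.00 mm². Overall, the cross-section is a single solid region. Net area = 162.00 mm².

162.00 mm²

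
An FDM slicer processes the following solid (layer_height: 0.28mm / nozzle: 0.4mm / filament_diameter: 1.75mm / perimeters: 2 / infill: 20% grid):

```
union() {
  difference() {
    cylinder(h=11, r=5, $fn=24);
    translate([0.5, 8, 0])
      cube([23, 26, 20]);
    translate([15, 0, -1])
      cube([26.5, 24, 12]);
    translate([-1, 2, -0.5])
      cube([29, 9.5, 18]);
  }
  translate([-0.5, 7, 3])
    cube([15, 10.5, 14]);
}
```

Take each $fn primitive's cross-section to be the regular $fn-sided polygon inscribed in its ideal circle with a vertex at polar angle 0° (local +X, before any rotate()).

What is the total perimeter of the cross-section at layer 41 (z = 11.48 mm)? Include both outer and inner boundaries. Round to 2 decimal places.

At z = 11.48 mm: the cylinder is absent (z outside [0, 11]); the cube at (0.5, 8) (footprint 23×26) is included at this height (perimeter 98.00 mm); the cube at (15, 0) does not reach this height (z outside [-1, 11]); the 29×9.5 cube at (-1, 2) contributes its full rectangle (perimeter 77.00 mm); Taking the first minus the rest: the first operand is absent here, so nothing remains; the 15×10.5 cube at (-0.5, 7) contributes its full rectangle (perimeter 51.00 mm); Merging all regions: only the 15×10.5 cube at (-0.5, 7) is present, so the union is just that shape — boundary = 51.00 mm. Overall, the cross-section is a single solid region. Total boundary length (outer) = 51.00 mm.

51.00 mm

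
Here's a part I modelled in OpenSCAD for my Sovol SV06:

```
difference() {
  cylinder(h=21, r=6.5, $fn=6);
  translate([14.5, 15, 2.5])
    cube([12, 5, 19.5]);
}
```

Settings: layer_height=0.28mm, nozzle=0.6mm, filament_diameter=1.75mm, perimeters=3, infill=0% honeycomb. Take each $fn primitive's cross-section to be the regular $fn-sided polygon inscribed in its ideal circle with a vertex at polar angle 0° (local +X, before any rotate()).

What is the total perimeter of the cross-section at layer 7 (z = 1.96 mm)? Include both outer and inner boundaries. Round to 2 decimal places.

At z = 1.96 mm: the cylinder: section is a regular 6-gon, circumradius r=6.5 (perimeter = 2·6·6.500·sin(180°/6) = 39.00 mm); the cube at (14.5, 15) is absent (z outside [2.5, 22]); Subtracting the remaining from the first: none of the subtracted shapes is present at this height, so the r=6.5 cylinder is unchanged — boundary = 39.00 mm. Overall, the cross-section is a single solid region. Total boundary length (outer) = 39.00 mm.

39.00 mm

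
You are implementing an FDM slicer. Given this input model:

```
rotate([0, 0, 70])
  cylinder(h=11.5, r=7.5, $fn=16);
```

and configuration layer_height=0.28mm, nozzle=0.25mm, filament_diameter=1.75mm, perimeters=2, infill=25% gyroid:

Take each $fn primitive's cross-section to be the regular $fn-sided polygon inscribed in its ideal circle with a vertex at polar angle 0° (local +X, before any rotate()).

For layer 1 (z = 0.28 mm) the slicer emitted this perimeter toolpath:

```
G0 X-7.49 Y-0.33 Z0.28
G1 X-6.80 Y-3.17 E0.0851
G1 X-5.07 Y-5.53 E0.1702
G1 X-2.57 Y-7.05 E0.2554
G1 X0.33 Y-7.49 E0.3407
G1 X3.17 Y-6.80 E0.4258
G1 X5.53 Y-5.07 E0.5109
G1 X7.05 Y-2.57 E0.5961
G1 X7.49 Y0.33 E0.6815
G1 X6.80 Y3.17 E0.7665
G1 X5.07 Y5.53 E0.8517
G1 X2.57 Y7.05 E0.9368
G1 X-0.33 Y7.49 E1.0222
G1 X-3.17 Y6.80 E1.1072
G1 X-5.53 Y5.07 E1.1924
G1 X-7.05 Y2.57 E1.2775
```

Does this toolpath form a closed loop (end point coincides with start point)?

no

Start point (G0): (-7.49, -0.33). End point (last G1): the path does not return to the start — open.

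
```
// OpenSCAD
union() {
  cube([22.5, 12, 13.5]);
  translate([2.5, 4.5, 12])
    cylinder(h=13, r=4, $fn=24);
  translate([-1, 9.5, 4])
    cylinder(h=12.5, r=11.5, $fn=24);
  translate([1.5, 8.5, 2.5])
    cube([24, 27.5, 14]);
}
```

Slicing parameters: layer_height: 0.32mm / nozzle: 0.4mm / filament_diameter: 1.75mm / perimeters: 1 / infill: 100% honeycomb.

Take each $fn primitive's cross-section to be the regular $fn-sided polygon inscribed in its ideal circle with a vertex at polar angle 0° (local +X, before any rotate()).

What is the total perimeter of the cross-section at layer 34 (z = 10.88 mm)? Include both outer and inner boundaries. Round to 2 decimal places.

At z = 10.88 mm: the cube is present — its section is the full 22.5×12 rectangle (perimeter 69.00 mm); the cylinder at (2.5, 4.5) is not intersected at this z (z outside [12, 25]); the cylinder at (-1, 9.5): section is a regular 24-gon, circumradius r=11.5 (perimeter = 2·24·11.500·sin(180°/24) = 72.05 mm); the 24×27.5 cube at (1.5, 8.5) contributes its full rectangle (perimeter 103.00 mm); Merging all regions: the regions partially overlap (shared area 236.41 mm²), so the edge portions inside another operand are dropped and the merged outline is re-measured after clipping — boundary = 140.79 mm. Overall, the cross-section is a single solid region. Total boundary length (outer) = 140.79 mm.

140.79 mm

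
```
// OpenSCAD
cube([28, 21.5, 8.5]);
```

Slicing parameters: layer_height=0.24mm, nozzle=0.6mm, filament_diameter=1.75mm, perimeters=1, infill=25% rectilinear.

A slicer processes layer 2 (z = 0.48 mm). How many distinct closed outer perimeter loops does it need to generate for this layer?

At z = 0.48 mm: the cube is present — its section is the full 28×21.5 rectangle. The result has 1 disconnected region.

1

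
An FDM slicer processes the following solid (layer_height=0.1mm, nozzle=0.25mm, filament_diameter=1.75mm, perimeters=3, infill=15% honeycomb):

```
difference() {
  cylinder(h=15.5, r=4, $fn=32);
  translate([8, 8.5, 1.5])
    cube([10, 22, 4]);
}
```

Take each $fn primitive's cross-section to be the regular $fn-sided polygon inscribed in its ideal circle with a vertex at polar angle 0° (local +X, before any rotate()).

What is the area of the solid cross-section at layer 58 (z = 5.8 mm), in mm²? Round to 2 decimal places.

At z = 5.8 mm: the r=4 cylinder gives a regular 32-gon of circumradius 4 (constant along its height) (area = (32/2)·4.000²·sin(360°/32) = 49.94 mm²); the cube at (8, 8.5) is absent (z outside [1.5, 5.5]); Subtracting the remaining from the first: none of the subtracted shapes is present at this height, so the r=4 cylinder is unchanged — area = 49.94 mm². Overall, the cross-section is a single solid region. Net area = 49.94 mm².

49.94 mm²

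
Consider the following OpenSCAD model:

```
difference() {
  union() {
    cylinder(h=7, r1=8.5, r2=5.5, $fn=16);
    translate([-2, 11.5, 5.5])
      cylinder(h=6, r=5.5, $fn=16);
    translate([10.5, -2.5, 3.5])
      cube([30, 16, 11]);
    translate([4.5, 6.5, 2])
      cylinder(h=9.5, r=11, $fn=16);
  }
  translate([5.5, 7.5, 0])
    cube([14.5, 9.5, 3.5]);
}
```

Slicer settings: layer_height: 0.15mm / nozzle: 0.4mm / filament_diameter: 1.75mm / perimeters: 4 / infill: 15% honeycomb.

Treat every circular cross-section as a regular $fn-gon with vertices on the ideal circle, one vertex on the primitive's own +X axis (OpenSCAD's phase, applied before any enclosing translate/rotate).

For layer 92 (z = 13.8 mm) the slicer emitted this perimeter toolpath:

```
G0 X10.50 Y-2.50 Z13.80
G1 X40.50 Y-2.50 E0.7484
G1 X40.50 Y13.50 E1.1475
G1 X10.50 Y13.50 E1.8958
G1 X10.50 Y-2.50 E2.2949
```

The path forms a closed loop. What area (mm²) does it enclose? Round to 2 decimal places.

480.00 mm²

Apply the shoelace formula to the sequence of (X, Y) vertices; enclosed area = 480.00 mm².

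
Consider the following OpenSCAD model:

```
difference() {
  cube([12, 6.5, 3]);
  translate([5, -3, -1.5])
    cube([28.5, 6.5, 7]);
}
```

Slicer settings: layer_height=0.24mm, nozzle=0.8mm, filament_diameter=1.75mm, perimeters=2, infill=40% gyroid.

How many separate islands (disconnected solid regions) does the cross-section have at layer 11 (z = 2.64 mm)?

At z = 2.64 mm: the 12×6.5 cube contributes its full rectangle; the 28.5×6.5 cube at (5, -3) contributes its full rectangle; Taking the first minus the rest: starting from the 12×6.5 cube, the 28.5×6.5 cube at (5, -3) partially overlaps it — only the 24.50 mm² overlap (of its 185.25 mm²) is removed, clipping the outline — 1 connected region. Overall, the cross-section is a single solid region. Island count = 1.

1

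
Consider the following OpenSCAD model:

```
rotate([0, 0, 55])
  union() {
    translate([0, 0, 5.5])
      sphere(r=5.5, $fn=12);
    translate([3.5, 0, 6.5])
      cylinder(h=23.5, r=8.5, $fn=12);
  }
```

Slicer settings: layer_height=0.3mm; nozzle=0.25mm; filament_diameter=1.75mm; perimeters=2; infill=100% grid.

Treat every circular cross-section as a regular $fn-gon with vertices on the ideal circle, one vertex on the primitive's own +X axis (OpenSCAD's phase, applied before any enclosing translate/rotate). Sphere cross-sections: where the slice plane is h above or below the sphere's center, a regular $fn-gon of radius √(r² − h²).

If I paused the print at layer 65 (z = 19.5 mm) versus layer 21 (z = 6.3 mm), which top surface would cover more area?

Layer 65 (z = 19.5): the sphere does not reach this height (|z−center|=14.000 > r=5.5); the cylinder at (3.5, 0): section is a regular 12-gon, circumradius r=8.5 (area = (12/2)·8.500²·sin(360°/12) = 216.75 mm²); Taking the union: only the r=8.5 cylinder at (3.5, 0) is present, so the union is just that shape — area = 216.75 mm²; (rotated 55° about Z; rotation is an isometry so areas/perimeters/island counts are preserved). So its area = 216.75 mm². Layer 21 (z = 6.3): the r=5.5 sphere contributes a regular 12-gon of circumradius √(5.5²−0.8²) = 5.442 (area = (12/2)·5.442²·sin(360°/12) = 88.83 mm²); the cylinder at (3.5, 0) is not intersected at this z (z outside [6.5, 30]); Taking the union: only the r=5.5 sphere is present, so the union is just that shape — area = 88.83 mm²; (whole slice rotated 55° about Z — lengths, areas and connectivity unchanged). So its area = 88.83 mm². Layer 65 is larger (216.75 vs 88.83 mm²).

layer 65 (z = 19.5 mm)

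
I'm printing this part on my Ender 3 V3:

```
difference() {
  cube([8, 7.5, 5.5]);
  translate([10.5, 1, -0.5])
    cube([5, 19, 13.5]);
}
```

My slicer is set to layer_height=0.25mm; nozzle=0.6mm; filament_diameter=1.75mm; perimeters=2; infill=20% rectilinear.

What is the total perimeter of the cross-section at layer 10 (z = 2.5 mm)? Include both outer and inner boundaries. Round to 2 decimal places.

At z = 2.5 mm: the 8×7.5 cube contributes its full rectangle (perimeter 31.00 mm); the 5×19 cube at (10.5, 1) contributes its full rectangle (perimeter 48.00 mm); After the difference (first − rest): starting from the 8×7.5 cube, the 5×19 cube at (10.5, 1) misses the remaining region (no effect) — boundary = 31.00 mm. Overall, the cross-section is a single solid region. Total boundary length (outer) = 31.00 mm.

31.00 mm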